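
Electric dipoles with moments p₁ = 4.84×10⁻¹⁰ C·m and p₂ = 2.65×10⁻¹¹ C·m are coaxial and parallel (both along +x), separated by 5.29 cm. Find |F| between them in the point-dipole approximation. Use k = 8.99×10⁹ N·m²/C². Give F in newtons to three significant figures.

F ≈ 8.83×10⁻⁵ N

On-axis field of dipole 1 at distance r: E = 2kp₁/r³. Force on dipole 2 is F = p₂·dE/dr (gradient along axis).
dE/dr = −6kp₁/r⁴, so |F| = 6kp₁p₂/r⁴ (attractive for aligned moments).
F = 6(8.99×10⁹)(4.84×10⁻¹⁰)(2.65×10⁻¹¹)/(0.0529)⁴ = 8.834×10⁻⁵ N.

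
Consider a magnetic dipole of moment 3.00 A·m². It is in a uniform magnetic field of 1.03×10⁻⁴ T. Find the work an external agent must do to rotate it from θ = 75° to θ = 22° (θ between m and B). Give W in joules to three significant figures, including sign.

W_ext = ΔU = −mB cosθ₂ + mB cosθ₁ = mB(cosθ₁ − cosθ₂).
W = (3.00)(1.03×10⁻⁴)·(cos75° − cos22°) = (3.090×10⁻⁴)·(-0.6684) = -2.065×10⁻⁴ J.

W ≈ -2.07×10⁻⁴ J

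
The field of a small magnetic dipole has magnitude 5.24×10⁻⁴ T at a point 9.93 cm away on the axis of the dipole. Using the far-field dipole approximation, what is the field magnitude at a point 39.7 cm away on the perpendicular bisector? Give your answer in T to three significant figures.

Dipole fields scale as 1/r³ in the far field.
The axial field is twice the equatorial field at the same r, so the geometry factor is 1/2.
B₂ = B₁ · (1/2) · (r₁/r₂)³ = 5.24×10⁻⁴ · 0.5 · (9.93/39.7)³.
(r₁/r₂)³ = (0.2501)³ = 0.01565.
B₂ ≈ 4.100×10⁻⁶ T.

B ≈ 4.10×10⁻⁶ T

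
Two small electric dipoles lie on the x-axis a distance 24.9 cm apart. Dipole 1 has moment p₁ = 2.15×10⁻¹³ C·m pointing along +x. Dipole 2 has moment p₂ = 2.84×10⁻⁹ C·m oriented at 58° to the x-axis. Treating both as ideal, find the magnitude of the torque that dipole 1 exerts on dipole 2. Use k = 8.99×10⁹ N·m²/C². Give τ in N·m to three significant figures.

The second dipole sits on the axis of the first, so the field there is axial: E₁ = 2kp₁/r³ along +x.
E₁ = 2(8.99×10⁹)(2.15×10⁻¹³)/(0.249)³ = 0.2504 N/C.
Torque on the second dipole: τ = p₂ E₁ sinθ.
τ = (2.84×10⁻⁹)(0.2504)·sin58° = 6.031×10⁻¹⁰ N·m.

τ ≈ 6.03×10⁻¹⁰ N·m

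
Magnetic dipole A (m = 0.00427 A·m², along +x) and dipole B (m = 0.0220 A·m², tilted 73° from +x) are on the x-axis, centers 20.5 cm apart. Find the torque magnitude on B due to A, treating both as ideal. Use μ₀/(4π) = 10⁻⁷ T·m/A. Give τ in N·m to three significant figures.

τ ≈ 2.09×10⁻⁹ N·m

Dipole B is on the axis of dipole A, so B₁ there is axial: B₁ = (μ₀/4π)·2m₁/r³ along +x.
B₁ = 2(10⁻⁷)(0.00427)/(0.205)³ = 9.913×10⁻⁸ T.
τ = m₂ B₁ sinθ.
τ = (0.0220)(9.913×10⁻⁸)·sin73° = 2.086×10⁻⁹ N·m.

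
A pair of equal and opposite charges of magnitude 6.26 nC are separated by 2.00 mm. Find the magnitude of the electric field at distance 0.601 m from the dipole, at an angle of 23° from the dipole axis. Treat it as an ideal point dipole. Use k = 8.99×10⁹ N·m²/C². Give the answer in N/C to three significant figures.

Dipole moment p = qd = (6.26×10⁻⁹ C)(0.00200 m) = 1.252×10⁻¹¹ C·m.
At angle θ the dipole field magnitude is E = (kp/r³)·√(1 + 3cos²θ).
kp/r³ = (8.99×10⁹)(1.252×10⁻¹¹) / (0.601)³ = 0.5185 N/C.
√(1 + 3cos²23°) = √(1 + 3·0.8473) = √3.5420 ≈ 1.8820.
E ≈ 0.5185 × 1.882 = 0.9758 N/C.

E ≈ 0.976 N/C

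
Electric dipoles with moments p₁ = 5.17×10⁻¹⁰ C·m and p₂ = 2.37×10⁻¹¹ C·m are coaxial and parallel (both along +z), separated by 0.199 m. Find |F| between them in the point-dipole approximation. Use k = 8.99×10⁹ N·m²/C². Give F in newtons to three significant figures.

F ≈ 4.21×10⁻⁷ N

On-axis field of dipole 1 at distance r: E = 2kp₁/r³. Force on dipole 2 is F = p₂·dE/dr (gradient along axis).
dE/dr = −6kp₁/r⁴, so |F| = 6kp₁p₂/r⁴ (attractive for aligned moments).
F = 6(8.99×10⁹)(5.17×10⁻¹⁰)(2.37×10⁻¹¹)/(0.199)⁴ = 4.214×10⁻⁷ N.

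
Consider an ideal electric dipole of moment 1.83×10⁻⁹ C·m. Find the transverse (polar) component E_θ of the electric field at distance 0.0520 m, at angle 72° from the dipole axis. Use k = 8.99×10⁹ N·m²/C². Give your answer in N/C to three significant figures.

E_θ ≈ 1.11×10⁵ N/C

For a dipole, E_θ = (kp sinθ)/r³.
kp/r³ = (8.99×10⁹)(1.83×10⁻⁹)/(0.0520)³ = 1.170×10⁵ N/C.
E_θ = 1.170×10⁵·sin72° = 1.113×10⁵ N/C.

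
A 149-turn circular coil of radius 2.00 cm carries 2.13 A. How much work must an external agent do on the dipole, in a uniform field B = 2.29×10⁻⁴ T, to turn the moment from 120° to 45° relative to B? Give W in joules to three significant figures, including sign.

m = NIA = NIπa² = 149·(2.13)·π·(0.0200)² = 0.3988 A·m².
W_ext = ΔU = −mB cosθ₂ + mB cosθ₁ = mB(cosθ₁ − cosθ₂).
W = (0.3988)(2.29×10⁻⁴)·(cos120° − cos45°) = (9.133×10⁻⁵)·(-1.2071) = -1.102×10⁻⁴ J.

W ≈ -1.10×10⁻⁴ J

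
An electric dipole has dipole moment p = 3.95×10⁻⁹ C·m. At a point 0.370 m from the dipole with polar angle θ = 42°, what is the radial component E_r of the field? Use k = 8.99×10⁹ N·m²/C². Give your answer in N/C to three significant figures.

For a dipole, E_r = (2kp cosθ)/r³.
kp/r³ = (8.99×10⁹)(3.95×10⁻⁹)/(0.370)³ = 701.1 N/C.
E_r = 2·701.1·cos42° = 1042 N/C.

E_r ≈ 1040 N/C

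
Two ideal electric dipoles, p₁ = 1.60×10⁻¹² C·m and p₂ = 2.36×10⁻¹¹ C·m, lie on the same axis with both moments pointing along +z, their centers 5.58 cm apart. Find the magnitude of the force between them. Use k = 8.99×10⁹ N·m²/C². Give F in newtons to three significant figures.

F ≈ 2.10×10⁻⁷ N

On-axis field of dipole 1 at distance r: E = 2kp₁/r³. Force on dipole 2 is F = p₂·dE/dr (gradient along axis).
dE/dr = −6kp₁/r⁴, so |F| = 6kp₁p₂/r⁴ (attractive for aligned moments).
F = 6(8.99×10⁹)(1.60×10⁻¹²)(2.36×10⁻¹¹)/(0.0558)⁴ = 2.101×10⁻⁷ N.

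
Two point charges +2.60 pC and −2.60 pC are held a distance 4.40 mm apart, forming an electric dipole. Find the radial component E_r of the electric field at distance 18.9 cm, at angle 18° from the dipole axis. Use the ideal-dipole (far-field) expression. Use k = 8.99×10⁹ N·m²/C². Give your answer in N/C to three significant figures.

E_r ≈ 0.0290 N/C

Dipole moment p = qd = (2.60×10⁻¹² C)(0.00440 m) = 1.144×10⁻¹⁴ C·m.
For a dipole, E_r = (2kp cosθ)/r³.
kp/r³ = (8.99×10⁹)(1.144×10⁻¹⁴)/(0.189)³ = 0.01523 N/C.
E_r = 2·0.01523·cos18° = 0.02898 N/C.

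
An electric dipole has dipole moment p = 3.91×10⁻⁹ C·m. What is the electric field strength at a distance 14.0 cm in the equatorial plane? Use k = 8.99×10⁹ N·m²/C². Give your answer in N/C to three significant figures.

On the perpendicular bisector E = kp/r³ (half the axial value at the same distance).
E = (8.99×10⁹)(3.91×10⁻⁹) / (0.140)³ = 1.281×10⁴ N/C.

E ≈ 1.28×10⁴ N/C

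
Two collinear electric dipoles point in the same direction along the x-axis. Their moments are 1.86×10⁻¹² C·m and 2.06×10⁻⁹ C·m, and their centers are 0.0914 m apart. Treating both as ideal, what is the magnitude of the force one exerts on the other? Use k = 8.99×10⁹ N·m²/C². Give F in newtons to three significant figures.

F ≈ 2.96×10⁻⁶ N

On-axis field of dipole 1 at distance r: E = 2kp₁/r³. Force on dipole 2 is F = p₂·dE/dr (gradient along axis).
dE/dr = −6kp₁/r⁴, so |F| = 6kp₁p₂/r⁴ (attractive for aligned moments).
F = 6(8.99×10⁹)(1.86×10⁻¹²)(2.06×10⁻⁹)/(0.0914)⁴ = 2.961×10⁻⁶ N.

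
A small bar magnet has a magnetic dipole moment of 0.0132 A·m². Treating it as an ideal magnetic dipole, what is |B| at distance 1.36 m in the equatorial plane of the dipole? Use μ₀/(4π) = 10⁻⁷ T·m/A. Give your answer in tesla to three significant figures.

B ≈ 5.25×10⁻¹⁰ T

In the equatorial plane B = (μ₀/4π)·m/r³ (half the axial value).
B = (10⁻⁷)·(0.0132) / (1.36)³ = 5.248×10⁻¹⁰ T.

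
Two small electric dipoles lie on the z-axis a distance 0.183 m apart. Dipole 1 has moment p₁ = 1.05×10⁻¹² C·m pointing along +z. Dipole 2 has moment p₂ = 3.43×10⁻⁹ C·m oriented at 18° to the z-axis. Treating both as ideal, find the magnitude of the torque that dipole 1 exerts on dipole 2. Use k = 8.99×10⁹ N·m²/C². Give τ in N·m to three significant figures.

The second dipole sits on the axis of the first, so the field there is axial: E₁ = 2kp₁/r³ along +z.
E₁ = 2(8.99×10⁹)(1.05×10⁻¹²)/(0.183)³ = 3.081 N/C.
Torque on the second dipole: τ = p₂ E₁ sinθ.
τ = (3.43×10⁻⁹)(3.081)·sin18° = 3.265×10⁻⁹ N·m.

τ ≈ 3.27×10⁻⁹ N·m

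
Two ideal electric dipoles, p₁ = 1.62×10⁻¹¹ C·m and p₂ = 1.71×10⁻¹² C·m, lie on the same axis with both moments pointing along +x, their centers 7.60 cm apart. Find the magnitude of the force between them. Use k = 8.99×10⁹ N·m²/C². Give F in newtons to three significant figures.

On-axis field of dipole 1 at distance r: E = 2kp₁/r³. Force on dipole 2 is F = p₂·dE/dr (gradient along axis).
dE/dr = −6kp₁/r⁴, so |F| = 6kp₁p₂/r⁴ (attractive for aligned moments).
F = 6(8.99×10⁹)(1.62×10⁻¹¹)(1.71×10⁻¹²)/(0.0760)⁴ = 4.479×10⁻⁸ N.

F ≈ 4.48×10⁻⁸ N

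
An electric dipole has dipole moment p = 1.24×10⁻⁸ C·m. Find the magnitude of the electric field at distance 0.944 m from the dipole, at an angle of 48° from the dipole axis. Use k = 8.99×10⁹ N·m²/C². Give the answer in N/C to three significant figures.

At angle θ the dipole field magnitude is E = (kp/r³)·√(1 + 3cos²θ).
kp/r³ = (8.99×10⁹)(1.24×10⁻⁸) / (0.944)³ = 132.5 N/C.
√(1 + 3cos²48°) = √(1 + 3·0.4477) = √2.3432 ≈ 1.5308.
E ≈ 132.5 × 1.531 = 202.8 N/C.

E ≈ 203 N/C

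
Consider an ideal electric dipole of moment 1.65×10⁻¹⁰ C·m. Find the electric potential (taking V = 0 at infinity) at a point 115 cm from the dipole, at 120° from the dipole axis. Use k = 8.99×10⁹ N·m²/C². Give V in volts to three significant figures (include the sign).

V ≈ -0.561 V

The dipole potential is V = kp cosθ / r².
V = (8.99×10⁹)(1.65×10⁻¹⁰)·cos120° / (1.15)² = -0.5608 V.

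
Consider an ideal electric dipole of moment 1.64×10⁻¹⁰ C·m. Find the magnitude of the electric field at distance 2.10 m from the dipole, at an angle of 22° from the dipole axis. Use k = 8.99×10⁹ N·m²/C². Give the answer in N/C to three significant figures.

E ≈ 0.301 N/C

At angle θ the dipole field magnitude is E = (kp/r³)·√(1 + 3cos²θ).
kp/r³ = (8.99×10⁹)(1.64×10⁻¹⁰) / (2.10)³ = 0.1592 N/C.
√(1 + 3cos²22°) = √(1 + 3·0.8597) = √3.5790 ≈ 1.8918.
E ≈ 0.1592 × 1.892 = 0.3012 N/C.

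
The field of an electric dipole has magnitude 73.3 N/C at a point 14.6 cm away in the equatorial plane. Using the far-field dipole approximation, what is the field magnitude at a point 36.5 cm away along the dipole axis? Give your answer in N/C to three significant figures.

E ≈ 9.38 N/C

Dipole fields scale as 1/r³ in the far field.
The axial field is twice the equatorial field at the same r, so the geometry factor is 2/1.
E₂ = E₁ · (2/1) · (r₁/r₂)³ = 73.3 · 2 · (14.6/36.5)³.
(r₁/r₂)³ = (0.4)³ = 0.064.
E₂ ≈ 9.382 N/C.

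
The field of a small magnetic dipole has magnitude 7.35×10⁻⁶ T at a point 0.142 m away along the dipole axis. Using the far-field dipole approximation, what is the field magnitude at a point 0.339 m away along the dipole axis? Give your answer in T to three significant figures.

Dipole fields scale as 1/r³ in the far field; the geometry is the same at both points.
B₂ = B₁ · (r₁/r₂)³ = 7.35×10⁻⁶ · (0.142/0.339)³.
(r₁/r₂)³ = (0.4189)³ = 0.0735.
B₂ ≈ 5.402×10⁻⁷ T.

B ≈ 5.40×10⁻⁷ T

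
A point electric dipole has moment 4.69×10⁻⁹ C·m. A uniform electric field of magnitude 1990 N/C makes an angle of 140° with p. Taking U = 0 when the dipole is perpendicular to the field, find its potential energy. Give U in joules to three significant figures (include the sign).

U = −p·E = −pE cosθ.
U = −(4.69×10⁻⁹)(1990)·cos140° = 7.150×10⁻⁶ J.

U ≈ 7.15×10⁻⁶ J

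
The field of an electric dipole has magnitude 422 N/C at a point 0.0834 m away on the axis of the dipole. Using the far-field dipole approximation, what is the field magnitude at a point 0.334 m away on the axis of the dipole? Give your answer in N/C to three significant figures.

Dipole fields scale as 1/r³ in the far field; the geometry is the same at both points.
E₂ = E₁ · (r₁/r₂)³ = 422 · (0.0834/0.334)³.
(r₁/r₂)³ = (0.2497)³ = 0.01557.
E₂ ≈ 6.570 N/C.

E ≈ 6.57 N/C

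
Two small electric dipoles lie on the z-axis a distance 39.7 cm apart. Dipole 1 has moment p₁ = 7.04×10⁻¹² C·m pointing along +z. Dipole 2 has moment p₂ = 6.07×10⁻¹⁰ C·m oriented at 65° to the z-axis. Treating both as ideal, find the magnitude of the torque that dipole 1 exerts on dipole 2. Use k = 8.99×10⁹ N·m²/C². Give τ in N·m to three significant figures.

τ ≈ 1.11×10⁻⁹ N·m

The second dipole sits on the axis of the first, so the field there is axial: E₁ = 2kp₁/r³ along +z.
E₁ = 2(8.99×10⁹)(7.04×10⁻¹²)/(0.397)³ = 2.023 N/C.
Torque on the second dipole: τ = p₂ E₁ sinθ.
τ = (6.07×10⁻¹⁰)(2.023)·sin65° = 1.113×10⁻⁹ N·m.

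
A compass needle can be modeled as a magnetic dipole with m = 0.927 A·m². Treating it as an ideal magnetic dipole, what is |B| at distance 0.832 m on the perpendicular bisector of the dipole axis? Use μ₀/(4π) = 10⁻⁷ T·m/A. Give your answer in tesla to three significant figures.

In the equatorial plane B = (μ₀/4π)·m/r³ (half the axial value).
B = (10⁻⁷)·(0.927) / (0.832)³ = 1.610×10⁻⁷ T.

B ≈ 1.61×10⁻⁷ T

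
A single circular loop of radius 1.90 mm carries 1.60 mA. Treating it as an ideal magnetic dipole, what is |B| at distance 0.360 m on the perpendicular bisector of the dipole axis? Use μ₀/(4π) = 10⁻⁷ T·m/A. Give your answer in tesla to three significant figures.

B ≈ 3.89×10⁻¹⁴ T

Magnetic moment m = IA = Iπa² = (0.00160)·π·(0.00190)² = 1.815×10⁻⁸ A·m².
In the equatorial plane B = (μ₀/4π)·m/r³ (half the axial value).
B = (10⁻⁷)·(1.815×10⁻⁸) / (0.360)³ = 3.890×10⁻¹⁴ T.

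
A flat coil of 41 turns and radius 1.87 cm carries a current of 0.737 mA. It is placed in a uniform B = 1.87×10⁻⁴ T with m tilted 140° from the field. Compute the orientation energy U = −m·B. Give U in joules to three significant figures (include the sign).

U ≈ 4.76×10⁻⁹ J

m = NIA = NIπa² = 41·(7.37×10⁻⁴)·π·(0.0187)² = 3.32×10⁻⁵ A·m².
U = −m·B = −mB cosθ.
U = −(3.32×10⁻⁵)(1.87×10⁻⁴)·cos140° = 4.756×10⁻⁹ J.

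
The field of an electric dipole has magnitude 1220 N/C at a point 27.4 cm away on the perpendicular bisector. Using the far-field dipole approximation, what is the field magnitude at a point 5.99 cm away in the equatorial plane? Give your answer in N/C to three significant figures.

E ≈ 1.17×10⁵ N/C

Dipole fields scale as 1/r³ in the far field; the geometry is the same at both points.
E₂ = E₁ · (r₁/r₂)³ = 1220 · (27.4/5.99)³.
(r₁/r₂)³ = (4.574)³ = 95.71.
E₂ ≈ 1.168×10⁵ N/C.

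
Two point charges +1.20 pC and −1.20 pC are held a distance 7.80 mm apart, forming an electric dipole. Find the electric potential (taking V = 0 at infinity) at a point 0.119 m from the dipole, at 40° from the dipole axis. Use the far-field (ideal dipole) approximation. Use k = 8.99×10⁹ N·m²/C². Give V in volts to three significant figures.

V ≈ 0.00455 V

Dipole moment p = qd = (1.20×10⁻¹² C)(0.00780 m) = 9.36×10⁻¹⁵ C·m.
The dipole potential is V = kp cosθ / r².
V = (8.99×10⁹)(9.36×10⁻¹⁵)·cos40° / (0.119)² = 0.004552 V.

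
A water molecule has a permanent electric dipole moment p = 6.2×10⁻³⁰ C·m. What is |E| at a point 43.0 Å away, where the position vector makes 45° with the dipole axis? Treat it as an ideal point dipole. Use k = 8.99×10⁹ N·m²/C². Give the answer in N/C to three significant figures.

At angle θ the dipole field magnitude is E = (kp/r³)·√(1 + 3cos²θ).
kp/r³ = (8.99×10⁹)(6.20×10⁻³⁰) / (4.30×10⁻⁹)³ = 7.010×10⁵ N/C.
√(1 + 3cos²45°) = √(1 + 3·0.5000) = √2.5000 ≈ 1.5811.
E ≈ 7.010×10⁵ × 1.581 = 1.108×10⁶ N/C.

E ≈ 1.11×10⁶ N/C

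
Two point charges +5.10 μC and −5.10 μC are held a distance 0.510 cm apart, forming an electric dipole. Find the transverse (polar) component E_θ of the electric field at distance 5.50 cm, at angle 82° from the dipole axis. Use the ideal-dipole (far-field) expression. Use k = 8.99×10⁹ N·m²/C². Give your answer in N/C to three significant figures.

E_θ ≈ 1.39×10⁶ N/C

Dipole moment p = qd = (5.10×10⁻⁶ C)(0.00510 m) = 2.601×10⁻⁸ C·m.
For a dipole, E_θ = (kp sinθ)/r³.
kp/r³ = (8.99×10⁹)(2.601×10⁻⁸)/(0.0550)³ = 1.405×10⁶ N/C.
E_θ = 1.405×10⁶·sin82° = 1.392×10⁶ N/C.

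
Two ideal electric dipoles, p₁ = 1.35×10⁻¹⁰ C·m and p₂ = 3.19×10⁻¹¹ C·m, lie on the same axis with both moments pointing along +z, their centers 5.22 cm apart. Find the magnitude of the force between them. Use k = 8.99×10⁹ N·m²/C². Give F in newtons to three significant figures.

On-axis field of dipole 1 at distance r: E = 2kp₁/r³. Force on dipole 2 is F = p₂·dE/dr (gradient along axis).
dE/dr = −6kp₁/r⁴, so |F| = 6kp₁p₂/r⁴ (attractive for aligned moments).
F = 6(8.99×10⁹)(1.35×10⁻¹⁰)(3.19×10⁻¹¹)/(0.0522)⁴ = 3.129×10⁻⁵ N.

F ≈ 3.13×10⁻⁵ N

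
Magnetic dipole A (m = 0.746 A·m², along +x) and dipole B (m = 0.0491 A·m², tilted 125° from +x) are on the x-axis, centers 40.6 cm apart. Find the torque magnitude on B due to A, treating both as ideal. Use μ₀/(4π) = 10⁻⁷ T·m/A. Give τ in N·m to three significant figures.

Dipole B is on the axis of dipole A, so B₁ there is axial: B₁ = (μ₀/4π)·2m₁/r³ along +x.
B₁ = 2(10⁻⁷)(0.746)/(0.406)³ = 2.229×10⁻⁶ T.
τ = m₂ B₁ sinθ.
τ = (0.0491)(2.229×10⁻⁶)·sin125° = 8.967×10⁻⁸ N·m.

τ ≈ 8.97×10⁻⁸ N·m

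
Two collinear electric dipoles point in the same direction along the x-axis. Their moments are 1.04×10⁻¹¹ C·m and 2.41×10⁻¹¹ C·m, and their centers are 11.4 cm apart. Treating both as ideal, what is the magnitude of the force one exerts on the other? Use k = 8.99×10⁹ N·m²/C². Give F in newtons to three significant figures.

F ≈ 8.00×10⁻⁸ N

On-axis field of dipole 1 at distance r: E = 2kp₁/r³. Force on dipole 2 is F = p₂·dE/dr (gradient along axis).
dE/dr = −6kp₁/r⁴, so |F| = 6kp₁p₂/r⁴ (attractive for aligned moments).
F = 6(8.99×10⁹)(1.04×10⁻¹¹)(2.41×10⁻¹¹)/(0.114)⁴ = 8.005×10⁻⁸ N.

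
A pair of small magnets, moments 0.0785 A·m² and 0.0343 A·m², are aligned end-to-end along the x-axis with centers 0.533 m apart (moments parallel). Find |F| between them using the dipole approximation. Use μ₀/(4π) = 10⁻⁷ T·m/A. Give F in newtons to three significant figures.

F ≈ 2.00×10⁻⁸ N

On-axis B of dipole 1: B = (μ₀/4π)·2m₁/r³. Force on dipole 2: F = m₂·dB/dr.
dB/dr = −(μ₀/4π)·6m₁/r⁴, so |F| = (μ₀/4π)·6m₁m₂/r⁴.
F = 6(10⁻⁷)(0.0785)(0.0343)/(0.533)⁴ = 2.002×10⁻⁸ N.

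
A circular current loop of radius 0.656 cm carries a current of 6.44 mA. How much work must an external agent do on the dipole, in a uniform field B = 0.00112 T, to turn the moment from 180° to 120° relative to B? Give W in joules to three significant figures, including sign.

W ≈ -4.88×10⁻¹⁰ J

Magnetic moment m = IA = Iπa² = (0.00644)·π·(0.00656)² = 8.706×10⁻⁷ A·m².
W_ext = ΔU = −mB cosθ₂ + mB cosθ₁ = mB(cosθ₁ − cosθ₂).
W = (8.706×10⁻⁷)(0.00112)·(cos180° − cos120°) = (9.751×10⁻¹⁰)·(-0.5000) = -4.875×10⁻¹⁰ J.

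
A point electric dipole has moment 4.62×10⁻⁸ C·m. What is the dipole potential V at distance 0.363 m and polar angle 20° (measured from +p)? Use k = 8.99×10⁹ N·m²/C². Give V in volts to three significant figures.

The dipole potential is V = kp cosθ / r².
V = (8.99×10⁹)(4.62×10⁻⁸)·cos20° / (0.363)² = 2962 V.

V ≈ 2960 V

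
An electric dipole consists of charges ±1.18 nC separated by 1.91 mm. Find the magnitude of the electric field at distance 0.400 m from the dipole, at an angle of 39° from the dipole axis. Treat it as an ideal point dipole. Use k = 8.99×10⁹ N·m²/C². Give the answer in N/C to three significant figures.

Dipole moment p = qd = (1.18×10⁻⁹ C)(0.00191 m) = 2.254×10⁻¹² C·m.
At angle θ the dipole field magnitude is E = (kp/r³)·√(1 + 3cos²θ).
kp/r³ = (8.99×10⁹)(2.254×10⁻¹²) / (0.400)³ = 0.3166 N/C.
√(1 + 3cos²39°) = √(1 + 3·0.6040) = √2.8119 ≈ 1.6769.
E ≈ 0.3166 × 1.677 = 0.5309 N/C.

E ≈ 0.531 N/C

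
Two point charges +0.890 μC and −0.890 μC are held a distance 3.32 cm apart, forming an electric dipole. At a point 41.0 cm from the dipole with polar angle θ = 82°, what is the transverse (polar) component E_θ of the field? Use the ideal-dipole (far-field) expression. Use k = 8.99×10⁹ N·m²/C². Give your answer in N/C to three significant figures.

E_θ ≈ 3820 N/C

Dipole moment p = qd = (8.90×10⁻⁷ C)(0.0332 m) = 2.955×10⁻⁸ C·m.
For a dipole, E_θ = (kp sinθ)/r³.
kp/r³ = (8.99×10⁹)(2.955×10⁻⁸)/(0.410)³ = 3854 N/C.
E_θ = 3854·sin82° = 3817 N/C.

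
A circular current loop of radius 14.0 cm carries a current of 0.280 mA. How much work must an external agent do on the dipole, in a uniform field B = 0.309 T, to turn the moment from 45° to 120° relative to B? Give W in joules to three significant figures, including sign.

Magnetic moment m = IA = Iπa² = (2.80×10⁻⁴)·π·(0.140)² = 1.724×10⁻⁵ A·m².
W_ext = ΔU = −mB cosθ₂ + mB cosθ₁ = mB(cosθ₁ − cosθ₂).
W = (1.724×10⁻⁵)(0.309)·(cos45° − cos120°) = (5.327×10⁻⁶)·(+1.2071) = 6.430×10⁻⁶ J.

W ≈ 6.43×10⁻⁶ J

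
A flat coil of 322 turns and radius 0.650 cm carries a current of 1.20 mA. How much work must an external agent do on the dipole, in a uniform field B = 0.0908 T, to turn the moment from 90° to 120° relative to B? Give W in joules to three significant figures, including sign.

m = NIA = NIπa² = 322·(0.00120)·π·(0.00650)² = 5.129×10⁻⁵ A·m².
W_ext = ΔU = −mB cosθ₂ + mB cosθ₁ = mB(cosθ₁ − cosθ₂).
W = (5.129×10⁻⁵)(0.0908)·(cos90° − cos120°) = (4.657×10⁻⁶)·(+0.5000) = 2.329×10⁻⁶ J.

W ≈ 2.33×10⁻⁶ J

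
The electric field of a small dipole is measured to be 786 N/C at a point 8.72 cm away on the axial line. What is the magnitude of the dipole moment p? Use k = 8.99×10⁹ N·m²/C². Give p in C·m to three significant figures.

p ≈ 2.90×10⁻¹¹ C·m

On axis E = 2kp/r³, so p = Er³/(2k).
p = (786)·(0.0872)³ / (2·8.99×10⁹) = 2.899×10⁻¹¹ C·m.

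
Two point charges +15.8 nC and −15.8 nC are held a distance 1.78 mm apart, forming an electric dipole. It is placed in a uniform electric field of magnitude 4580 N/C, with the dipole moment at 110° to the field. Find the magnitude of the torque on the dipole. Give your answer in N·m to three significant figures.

τ ≈ 1.21×10⁻⁷ N·m

Dipole moment p = qd = (1.58×10⁻⁸ C)(0.00178 m) = 2.812×10⁻¹¹ C·m.
Torque on an electric dipole: τ = pE sinθ.
τ = (2.812×10⁻¹¹)(4580)·sin110° = 1.210×10⁻⁷ N·m.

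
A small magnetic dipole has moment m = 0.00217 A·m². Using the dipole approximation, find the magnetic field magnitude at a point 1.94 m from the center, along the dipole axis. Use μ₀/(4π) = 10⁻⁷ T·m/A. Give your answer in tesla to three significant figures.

B ≈ 5.94×10⁻¹¹ T

On axis B = (μ₀/4π)·2m/r³.
B = 2·(10⁻⁷)·(0.00217) / (1.94)³ = 5.944×10⁻¹¹ T.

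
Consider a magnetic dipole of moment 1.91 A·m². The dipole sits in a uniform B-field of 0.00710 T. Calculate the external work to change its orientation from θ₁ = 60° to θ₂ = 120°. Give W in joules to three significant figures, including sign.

W_ext = ΔU = −mB cosθ₂ + mB cosθ₁ = mB(cosθ₁ − cosθ₂).
W = (1.91)(0.00710)·(cos60° − cos120°) = (0.01356)·(+1.0000) = 0.01356 J.

W ≈ 0.0136 J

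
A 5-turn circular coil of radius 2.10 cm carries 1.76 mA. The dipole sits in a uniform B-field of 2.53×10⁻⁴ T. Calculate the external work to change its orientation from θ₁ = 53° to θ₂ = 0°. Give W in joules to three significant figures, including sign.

m = NIA = NIπa² = 5·(0.00176)·π·(0.0210)² = 1.219×10⁻⁵ A·m².
W_ext = ΔU = −mB cosθ₂ + mB cosθ₁ = mB(cosθ₁ − cosθ₂).
W = (1.219×10⁻⁵)(2.53×10⁻⁴)·(cos53° − cos0°) = (3.084×10⁻⁹)·(-0.3982) = -1.228×10⁻⁹ J.

W ≈ -1.23×10⁻⁹ J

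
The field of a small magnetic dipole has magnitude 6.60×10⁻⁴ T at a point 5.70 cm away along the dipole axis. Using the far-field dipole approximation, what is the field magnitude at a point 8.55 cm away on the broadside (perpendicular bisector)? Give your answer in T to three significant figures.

Dipole fields scale as 1/r³ in the far field.
The axial field is twice the equatorial field at the same r, so the geometry factor is 1/2.
B₂ = B₁ · (1/2) · (r₁/r₂)³ = 6.60×10⁻⁴ · 0.5 · (5.70/8.55)³.
(r₁/r₂)³ = (0.6667)³ = 0.2963.
B₂ ≈ 9.778×10⁻⁵ T.

B ≈ 9.78×10⁻⁵ T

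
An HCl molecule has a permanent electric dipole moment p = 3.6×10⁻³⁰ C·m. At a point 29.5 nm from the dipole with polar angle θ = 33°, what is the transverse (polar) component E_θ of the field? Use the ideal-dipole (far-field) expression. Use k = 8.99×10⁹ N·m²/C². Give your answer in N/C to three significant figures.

For a dipole, E_θ = (kp sinθ)/r³.
kp/r³ = (8.99×10⁹)(3.60×10⁻³⁰)/(2.95×10⁻⁸)³ = 1261 N/C.
E_θ = 1261·sin33° = 686.6 N/C.

E_θ ≈ 687 N/C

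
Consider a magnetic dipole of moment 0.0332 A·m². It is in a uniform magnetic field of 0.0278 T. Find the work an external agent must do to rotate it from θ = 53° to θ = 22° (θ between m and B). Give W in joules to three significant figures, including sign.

W_ext = ΔU = −mB cosθ₂ + mB cosθ₁ = mB(cosθ₁ − cosθ₂).
W = (0.0332)(0.0278)·(cos53° − cos22°) = (9.230×10⁻⁴)·(-0.3254) = -3.003×10⁻⁴ J.

W ≈ -3.00×10⁻⁴ J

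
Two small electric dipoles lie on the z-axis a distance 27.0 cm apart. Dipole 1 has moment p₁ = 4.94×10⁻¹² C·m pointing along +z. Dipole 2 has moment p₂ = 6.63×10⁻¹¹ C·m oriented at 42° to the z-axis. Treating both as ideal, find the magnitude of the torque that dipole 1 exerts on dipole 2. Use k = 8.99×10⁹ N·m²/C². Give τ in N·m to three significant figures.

The second dipole sits on the axis of the first, so the field there is axial: E₁ = 2kp₁/r³ along +z.
E₁ = 2(8.99×10⁹)(4.94×10⁻¹²)/(0.270)³ = 4.513 N/C.
Torque on the second dipole: τ = p₂ E₁ sinθ.
τ = (6.63×10⁻¹¹)(4.513)·sin42° = 2.002×10⁻¹⁰ N·m.

τ ≈ 2.00×10⁻¹⁰ N·m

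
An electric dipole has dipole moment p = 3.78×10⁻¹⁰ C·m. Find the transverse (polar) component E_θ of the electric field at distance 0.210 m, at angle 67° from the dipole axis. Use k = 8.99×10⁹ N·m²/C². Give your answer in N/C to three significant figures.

E_θ ≈ 338 N/C

For a dipole, E_θ = (kp sinθ)/r³.
kp/r³ = (8.99×10⁹)(3.78×10⁻¹⁰)/(0.210)³ = 366.9 N/C.
E_θ = 366.9·sin67° = 337.8 N/C.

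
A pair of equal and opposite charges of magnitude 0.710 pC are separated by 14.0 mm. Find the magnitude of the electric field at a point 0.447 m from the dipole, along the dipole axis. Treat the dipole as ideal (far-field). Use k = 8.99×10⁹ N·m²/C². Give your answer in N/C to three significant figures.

E ≈ 0.00200 N/C

Dipole moment p = qd = (7.10×10⁻¹³ C)(0.0140 m) = 9.94×10⁻¹⁵ C·m.
On the dipole axis E = 2kp/r³.
E = 2·(8.99×10⁹)(9.94×10⁻¹⁵) / (0.447)³ = 0.002001 N/C.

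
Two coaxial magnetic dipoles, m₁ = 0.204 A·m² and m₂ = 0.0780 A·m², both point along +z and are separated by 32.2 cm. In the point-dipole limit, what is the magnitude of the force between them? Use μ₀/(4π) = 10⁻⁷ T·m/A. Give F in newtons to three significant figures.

F ≈ 8.88×10⁻⁷ N

On-axis B of dipole 1: B = (μ₀/4π)·2m₁/r³. Force on dipole 2: F = m₂·dB/dr.
dB/dr = −(μ₀/4π)·6m₁/r⁴, so |F| = (μ₀/4π)·6m₁m₂/r⁴.
F = 6(10⁻⁷)(0.204)(0.0780)/(0.322)⁴ = 8.881×10⁻⁷ N.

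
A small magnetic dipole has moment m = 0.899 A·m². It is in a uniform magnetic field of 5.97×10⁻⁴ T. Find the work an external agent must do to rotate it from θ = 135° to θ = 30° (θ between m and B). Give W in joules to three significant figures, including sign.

W_ext = ΔU = −mB cosθ₂ + mB cosθ₁ = mB(cosθ₁ − cosθ₂).
W = (0.899)(5.97×10⁻⁴)·(cos135° − cos30°) = (5.367×10⁻⁴)·(-1.5731) = -8.443×10⁻⁴ J.

W ≈ -8.44×10⁻⁴ J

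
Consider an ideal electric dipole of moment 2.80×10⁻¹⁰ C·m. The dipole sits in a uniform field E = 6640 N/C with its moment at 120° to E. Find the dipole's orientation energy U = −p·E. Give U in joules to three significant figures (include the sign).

U = −p·E = −pE cosθ.
U = −(2.80×10⁻¹⁰)(6640)·cos120° = 9.296×10⁻⁷ J.

U ≈ 9.30×10⁻⁷ J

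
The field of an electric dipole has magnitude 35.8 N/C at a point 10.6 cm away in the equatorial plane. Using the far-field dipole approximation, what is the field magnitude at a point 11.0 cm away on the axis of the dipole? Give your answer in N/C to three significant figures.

Dipole fields scale as 1/r³ in the far field.
The axial field is twice the equatorial field at the same r, so the geometry factor is 2/1.
E₂ = E₁ · (2/1) · (r₁/r₂)³ = 35.8 · 2 · (10.6/11.0)³.
(r₁/r₂)³ = (0.9636)³ = 0.8948.
E₂ ≈ 64.07 N/C.

E ≈ 64.1 N/C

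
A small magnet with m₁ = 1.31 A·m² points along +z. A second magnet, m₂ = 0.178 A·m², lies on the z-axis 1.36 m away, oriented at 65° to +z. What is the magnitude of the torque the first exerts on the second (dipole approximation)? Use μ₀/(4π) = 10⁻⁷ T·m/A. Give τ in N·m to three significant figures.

Dipole B is on the axis of dipole A, so B₁ there is axial: B₁ = (μ₀/4π)·2m₁/r³ along +z.
B₁ = 2(10⁻⁷)(1.31)/(1.36)³ = 1.042×10⁻⁷ T.
τ = m₂ B₁ sinθ.
τ = (0.178)(1.042×10⁻⁷)·sin65° = 1.680×10⁻⁸ N·m.

τ ≈ 1.68×10⁻⁸ N·m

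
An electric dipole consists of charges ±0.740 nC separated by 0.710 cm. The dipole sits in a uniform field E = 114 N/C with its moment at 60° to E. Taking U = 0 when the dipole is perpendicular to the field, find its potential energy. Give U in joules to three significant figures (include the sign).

Dipole moment p = qd = (7.40×10⁻¹⁰ C)(0.00710 m) = 5.254×10⁻¹² C·m.
U = −p·E = −pE cosθ.
U = −(5.254×10⁻¹²)(114)·cos60° = -2.995×10⁻¹⁰ J.

U ≈ -2.99×10⁻¹⁰ J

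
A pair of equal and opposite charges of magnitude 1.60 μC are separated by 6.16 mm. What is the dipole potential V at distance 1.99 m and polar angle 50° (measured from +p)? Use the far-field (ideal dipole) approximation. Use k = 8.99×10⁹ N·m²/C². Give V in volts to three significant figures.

Dipole moment p = qd = (1.60×10⁻⁶ C)(0.00616 m) = 9.856×10⁻⁹ C·m.
The dipole potential is V = kp cosθ / r².
V = (8.99×10⁹)(9.856×10⁻⁹)·cos50° / (1.99)² = 14.38 V.

V ≈ 14.4 V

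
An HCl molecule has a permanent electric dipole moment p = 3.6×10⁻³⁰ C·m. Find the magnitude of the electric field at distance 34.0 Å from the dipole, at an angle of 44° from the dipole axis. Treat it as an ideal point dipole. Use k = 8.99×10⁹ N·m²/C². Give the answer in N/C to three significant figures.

E ≈ 1.32×10⁶ N/C

At angle θ the dipole field magnitude is E = (kp/r³)·√(1 + 3cos²θ).
kp/r³ = (8.99×10⁹)(3.60×10⁻³⁰) / (3.40×10⁻⁹)³ = 8.234×10⁵ N/C.
√(1 + 3cos²44°) = √(1 + 3·0.5174) = √2.5523 ≈ 1.5976.
E ≈ 8.234×10⁵ × 1.598 = 1.316×10⁶ N/C.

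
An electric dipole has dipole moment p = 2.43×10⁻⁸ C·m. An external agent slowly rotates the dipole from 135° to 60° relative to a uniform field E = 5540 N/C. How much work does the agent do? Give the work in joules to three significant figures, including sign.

W_ext = ΔU = U(θ₂) − U(θ₁) = −pE cosθ₂ − (−pE cosθ₁) = pE(cosθ₁ − cosθ₂).
W = (2.43×10⁻⁸)(5540)·(cos135° − cos60°) = (1.346×10⁻⁴)·(-1.2071) = -1.625×10⁻⁴ J.

W ≈ -1.63×10⁻⁴ J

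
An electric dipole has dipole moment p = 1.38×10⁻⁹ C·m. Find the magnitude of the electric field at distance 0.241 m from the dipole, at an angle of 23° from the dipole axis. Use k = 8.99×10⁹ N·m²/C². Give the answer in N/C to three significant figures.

At angle θ the dipole field magnitude is E = (kp/r³)·√(1 + 3cos²θ).
kp/r³ = (8.99×10⁹)(1.38×10⁻⁹) / (0.241)³ = 886.3 N/C.
√(1 + 3cos²23°) = √(1 + 3·0.8473) = √3.5420 ≈ 1.8820.
E ≈ 886.3 × 1.882 = 1668 N/C.

E ≈ 1670 N/C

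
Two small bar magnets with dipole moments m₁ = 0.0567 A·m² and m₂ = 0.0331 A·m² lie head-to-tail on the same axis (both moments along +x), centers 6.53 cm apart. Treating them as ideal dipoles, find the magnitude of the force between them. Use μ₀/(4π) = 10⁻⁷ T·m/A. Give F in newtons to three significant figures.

On-axis B of dipole 1: B = (μ₀/4π)·2m₁/r³. Force on dipole 2: F = m₂·dB/dr.
dB/dr = −(μ₀/4π)·6m₁/r⁴, so |F| = (μ₀/4π)·6m₁m₂/r⁴.
F = 6(10⁻⁷)(0.0567)(0.0331)/(0.0653)⁴ = 6.193×10⁻⁵ N.

F ≈ 6.19×10⁻⁵ N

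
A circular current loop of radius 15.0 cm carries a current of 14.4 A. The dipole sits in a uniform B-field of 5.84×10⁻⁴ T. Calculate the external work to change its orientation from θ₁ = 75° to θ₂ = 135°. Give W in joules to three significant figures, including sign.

W ≈ 5.74×10⁻⁴ J

Magnetic moment m = IA = Iπa² = (14.4)·π·(0.150)² = 1.018 A·m².
W_ext = ΔU = −mB cosθ₂ + mB cosθ₁ = mB(cosθ₁ − cosθ₂).
W = (1.018)(5.84×10⁻⁴)·(cos75° − cos135°) = (5.945×10⁻⁴)·(+0.9659) = 5.743×10⁻⁴ J.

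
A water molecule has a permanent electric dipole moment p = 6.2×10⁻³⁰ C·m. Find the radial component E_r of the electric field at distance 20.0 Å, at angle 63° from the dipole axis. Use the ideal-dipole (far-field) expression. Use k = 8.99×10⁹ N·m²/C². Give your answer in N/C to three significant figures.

For a dipole, E_r = (2kp cosθ)/r³.
kp/r³ = (8.99×10⁹)(6.20×10⁻³⁰)/(2.00×10⁻⁹)³ = 6.967×10⁶ N/C.
E_r = 2·6.967×10⁶·cos63° = 6.326×10⁶ N/C.

E_r ≈ 6.33×10⁶ N/C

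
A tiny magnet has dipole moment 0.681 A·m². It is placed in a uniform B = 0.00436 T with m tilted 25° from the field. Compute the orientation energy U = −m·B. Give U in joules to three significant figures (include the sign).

U ≈ -0.00269 J

U = −m·B = −mB cosθ.
U = −(0.681)(0.00436)·cos25° = -0.002691 J.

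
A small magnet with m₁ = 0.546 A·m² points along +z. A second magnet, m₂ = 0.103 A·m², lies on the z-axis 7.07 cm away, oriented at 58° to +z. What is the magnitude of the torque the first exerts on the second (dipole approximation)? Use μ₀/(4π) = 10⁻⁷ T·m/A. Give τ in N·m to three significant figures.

τ ≈ 2.70×10⁻⁵ N·m

Dipole B is on the axis of dipole A, so B₁ there is axial: B₁ = (μ₀/4π)·2m₁/r³ along +z.
B₁ = 2(10⁻⁷)(0.546)/(0.0707)³ = 3.090×10⁻⁴ T.
τ = m₂ B₁ sinθ.
τ = (0.103)(3.090×10⁻⁴)·sin58° = 2.699×10⁻⁵ N·m.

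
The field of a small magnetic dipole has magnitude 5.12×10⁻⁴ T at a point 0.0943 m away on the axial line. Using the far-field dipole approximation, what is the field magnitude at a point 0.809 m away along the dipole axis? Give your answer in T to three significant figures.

Dipole fields scale as 1/r³ in the far field; the geometry is the same at both points.
B₂ = B₁ · (r₁/r₂)³ = 5.12×10⁻⁴ · (0.0943/0.809)³.
(r₁/r₂)³ = (0.1166)³ = 0.001584.
B₂ ≈ 8.109×10⁻⁷ T.

B ≈ 8.11×10⁻⁷ T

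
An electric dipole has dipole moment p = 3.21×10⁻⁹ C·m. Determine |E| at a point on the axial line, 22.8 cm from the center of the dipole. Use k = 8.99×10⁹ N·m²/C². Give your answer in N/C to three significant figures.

On the dipole axis E = 2kp/r³.
E = 2·(8.99×10⁹)(3.21×10⁻⁹) / (0.228)³ = 4870 N/C.

E ≈ 4870 N/C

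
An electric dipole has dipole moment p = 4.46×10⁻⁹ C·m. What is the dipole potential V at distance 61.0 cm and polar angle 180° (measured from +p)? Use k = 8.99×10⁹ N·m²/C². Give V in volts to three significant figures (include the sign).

The dipole potential is V = kp cosθ / r².
V = (8.99×10⁹)(4.46×10⁻⁹)·cos180° / (0.610)² = -107.8 V.

V ≈ -108 V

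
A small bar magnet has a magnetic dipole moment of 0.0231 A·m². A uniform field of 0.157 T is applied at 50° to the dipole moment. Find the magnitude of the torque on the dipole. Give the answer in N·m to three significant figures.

τ ≈ 0.00278 N·m

Torque on a magnetic dipole: τ = mB sinθ.
τ = (0.0231)(0.157)·sin50° = 0.002778 N·m.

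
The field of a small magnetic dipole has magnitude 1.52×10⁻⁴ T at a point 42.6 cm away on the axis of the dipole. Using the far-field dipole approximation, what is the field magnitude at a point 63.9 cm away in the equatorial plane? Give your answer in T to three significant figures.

B ≈ 2.25×10⁻⁵ T

Dipole fields scale as 1/r³ in the far field.
The axial field is twice the equatorial field at the same r, so the geometry factor is 1/2.
B₂ = B₁ · (1/2) · (r₁/r₂)³ = 1.52×10⁻⁴ · 0.5 · (42.6/63.9)³.
(r₁/r₂)³ = (0.6667)³ = 0.2963.
B₂ ≈ 2.252×10⁻⁵ T.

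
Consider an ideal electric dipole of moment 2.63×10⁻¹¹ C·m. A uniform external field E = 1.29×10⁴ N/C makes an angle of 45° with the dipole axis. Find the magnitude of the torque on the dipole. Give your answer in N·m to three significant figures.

τ ≈ 2.40×10⁻⁷ N·m

Torque on an electric dipole: τ = pE sinθ.
τ = (2.63×10⁻¹¹)(1.29×10⁴)·sin45° = 2.399×10⁻⁷ N·m.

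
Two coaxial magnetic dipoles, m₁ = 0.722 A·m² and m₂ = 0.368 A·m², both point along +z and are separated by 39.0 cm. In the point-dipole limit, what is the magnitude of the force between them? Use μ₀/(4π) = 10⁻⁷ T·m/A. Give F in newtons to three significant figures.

On-axis B of dipole 1: B = (μ₀/4π)·2m₁/r³. Force on dipole 2: F = m₂·dB/dr.
dB/dr = −(μ₀/4π)·6m₁/r⁴, so |F| = (μ₀/4π)·6m₁m₂/r⁴.
F = 6(10⁻⁷)(0.722)(0.368)/(0.390)⁴ = 6.891×10⁻⁶ N.

F ≈ 6.89×10⁻⁶ N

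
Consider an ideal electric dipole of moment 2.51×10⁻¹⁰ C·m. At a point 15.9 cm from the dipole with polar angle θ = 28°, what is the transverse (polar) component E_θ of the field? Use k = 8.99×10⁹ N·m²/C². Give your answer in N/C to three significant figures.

E_θ ≈ 264 N/C

For a dipole, E_θ = (kp sinθ)/r³.
kp/r³ = (8.99×10⁹)(2.51×10⁻¹⁰)/(0.159)³ = 561.4 N/C.
E_θ = 561.4·sin28° = 263.5 N/C.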